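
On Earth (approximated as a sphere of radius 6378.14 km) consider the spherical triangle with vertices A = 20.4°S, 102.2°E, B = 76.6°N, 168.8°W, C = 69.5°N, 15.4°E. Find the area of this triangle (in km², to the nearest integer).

Side lengths (central angles): a = 0.5913, b = 1.8841, c = 1.9127 rad; semiperimeter s = 2.1940.
By l'Huilier's theorem, tan(E/4) = √[tan(s/2) tan((s−a)/2) tan((s−b)/2) tan((s−c)/2)], giving spherical excess E = 0.8320 rad.
Area = E·R² = 0.8320 × (6378.14)² ≈ 33847174 km².

33847174 km²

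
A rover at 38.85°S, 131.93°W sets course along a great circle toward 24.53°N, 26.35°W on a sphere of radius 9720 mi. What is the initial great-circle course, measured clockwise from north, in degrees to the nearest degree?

79°

Δλ = 105.580° = 1.8427 rad.
y = sin Δλ · cos φ₂ = (0.9633)(0.9097) = 0.8763
x = cos φ₁ sin φ₂ − sin φ₁ cos φ₂ cos Δλ = (0.7788)(0.4152) − (-0.6273)(0.9097)(-0.2686) = 0.1701
θ = atan2(y, x) = 79.02°, so the bearing is 79°.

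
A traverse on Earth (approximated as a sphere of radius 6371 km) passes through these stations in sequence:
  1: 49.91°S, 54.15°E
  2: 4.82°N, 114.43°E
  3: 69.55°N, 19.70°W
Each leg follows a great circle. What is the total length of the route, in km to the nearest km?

Leg 1→2: central angle 1.3141 rad, distance 8372.3 km.
Leg 2→3: central angle 1.7352 rad, distance 11055.1 km.
Total: 8372.3 + 11055.1 ≈ 19427 km.

19427 km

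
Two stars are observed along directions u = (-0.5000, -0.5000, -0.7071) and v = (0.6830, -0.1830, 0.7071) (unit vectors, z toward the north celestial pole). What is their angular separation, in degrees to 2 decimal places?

u·v = -0.7500; |u| = 1.0000, |v| = 1.0000.
cos θ = (u·v)/(|u||v|) = -0.7500, so θ = 138.59°.

138.59°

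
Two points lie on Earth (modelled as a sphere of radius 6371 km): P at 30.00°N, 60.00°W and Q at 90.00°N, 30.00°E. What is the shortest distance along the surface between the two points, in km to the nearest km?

6672 km

In radians: φ₁ = 0.5236, φ₂ = 1.5708, Δλ = 90.000° = 1.5708 rad.
Haversine: a = sin²(Δφ/2) + cos φ₁ cos φ₂ sin²(Δλ/2) = 0.2500 + (0.8660)(0.0000)(0.5000) = 0.25000.
Central angle c = 2·arcsin(√a) = 1.04720 rad.
Distance = R·c = 6371 × 1.0472 ≈ 6672 km.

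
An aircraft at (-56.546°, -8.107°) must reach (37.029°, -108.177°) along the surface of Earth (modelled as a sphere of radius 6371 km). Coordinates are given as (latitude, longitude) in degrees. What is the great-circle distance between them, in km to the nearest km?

13945 km

Let φ₁ = -0.9869 rad, φ₂ = 0.6463 rad, and Δλ = -1.7466 rad.
Haversine: a = sin²(Δφ/2) + cos φ₁ cos φ₂ sin²(Δλ/2) = 0.5312 + (0.5513)(0.7983)(0.5874) = 0.78970.
Central angle c = 2·arcsin(√a) = 2.18879 rad.
Distance = R·c = 6371 × 2.1888 ≈ 13945 km.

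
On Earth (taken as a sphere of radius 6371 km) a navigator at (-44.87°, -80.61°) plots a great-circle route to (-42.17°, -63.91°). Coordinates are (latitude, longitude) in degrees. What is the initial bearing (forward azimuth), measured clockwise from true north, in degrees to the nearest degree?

With φ₁ = -0.7831, φ₂ = -0.7360, Δλ = 0.2915 rad, the forward-azimuth formula gives
θ = atan2( sin Δλ cos φ₂ , cos φ₁ sin φ₂ − sin φ₁ cos φ₂ cos Δλ ) = atan2(0.2130, 0.0251) = 83.29°.
So the initial bearing is 83°.

83°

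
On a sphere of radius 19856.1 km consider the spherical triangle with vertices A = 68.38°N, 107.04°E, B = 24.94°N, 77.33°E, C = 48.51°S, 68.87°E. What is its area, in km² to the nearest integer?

57024701 km²

Side lengths (central angles): a = 1.2888, b = 2.0996, c = 0.8201 rad; semiperimeter s = 2.1042.
By l'Huilier's theorem, tan(E/4) = √[tan(s/2) tan((s−a)/2) tan((s−b)/2) tan((s−c)/2)], giving spherical excess E = 0.1446 rad.
Area = E·R² = 0.1446 × (19856.1)² ≈ 57024701 km².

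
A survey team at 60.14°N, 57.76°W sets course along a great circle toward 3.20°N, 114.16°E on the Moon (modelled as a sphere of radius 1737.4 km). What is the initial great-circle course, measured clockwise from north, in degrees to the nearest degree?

9°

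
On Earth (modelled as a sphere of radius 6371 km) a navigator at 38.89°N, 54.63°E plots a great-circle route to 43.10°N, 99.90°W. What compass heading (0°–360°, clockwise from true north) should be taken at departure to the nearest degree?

342°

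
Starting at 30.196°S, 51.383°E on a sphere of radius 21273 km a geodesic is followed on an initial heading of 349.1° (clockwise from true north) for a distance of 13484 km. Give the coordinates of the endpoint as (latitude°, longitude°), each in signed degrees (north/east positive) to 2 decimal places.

5.59°, 44.92°

Angular distance δ = d/R = 13484/21273 = 0.63386 rad; initial bearing θ = 6.0929 rad.
sin φ₂ = sin φ₁ cos δ + cos φ₁ sin δ cos θ = (-0.5030)(0.8058) + (0.8643)(0.5923)(0.9820) = 0.0974, so φ₂ = 5.59°.
Δλ = atan2(sin θ sin δ cos φ₁, cos δ − sin φ₁ sin φ₂) = atan2(-0.0968, 0.8547) = -6.461°.
λ₂ = 51.383° − 6.461° = 44.92°.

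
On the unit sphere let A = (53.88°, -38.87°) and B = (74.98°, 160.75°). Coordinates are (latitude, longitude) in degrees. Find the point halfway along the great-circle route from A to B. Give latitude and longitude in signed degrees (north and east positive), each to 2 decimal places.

Central angle δ = 0.8811 rad. Interpolating on the sphere with fraction f = 0.5:
P = [sin((1−f)δ)·A + sin(fδ)·B] / sin δ = 0.5528·A + 0.5528·B in Cartesian coordinates,
giving P = (0.1185, -0.1573, 0.9804), i.e. latitude 78.65°, longitude -53.01°.

78.65°, -53.01°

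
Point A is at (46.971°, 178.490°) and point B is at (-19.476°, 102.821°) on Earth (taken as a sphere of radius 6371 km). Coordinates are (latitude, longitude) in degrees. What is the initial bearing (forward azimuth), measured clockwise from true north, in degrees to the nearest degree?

246°

Δλ = -75.669° = -1.3207 rad.
y = sin Δλ · cos φ₂ = (-0.9689)(0.9428) = -0.9134
x = cos φ₁ sin φ₂ − sin φ₁ cos φ₂ cos Δλ = (0.6824)(-0.3334) − (0.7310)(0.9428)(0.2475) = -0.3981
θ = atan2(y, x) = -113.55°; adding 360° gives 246°.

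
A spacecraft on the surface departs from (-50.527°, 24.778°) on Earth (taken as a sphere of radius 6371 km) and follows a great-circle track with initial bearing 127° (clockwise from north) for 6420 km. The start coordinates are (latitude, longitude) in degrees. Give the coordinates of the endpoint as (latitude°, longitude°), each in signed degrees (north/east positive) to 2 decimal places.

-47.36°, 119.31°

Angular distance δ = d/R = 6420/6371 = 1.00769 rad; initial bearing θ = 2.2166 rad.
sin φ₂ = sin φ₁ cos δ + cos φ₁ sin δ cos θ = (-0.7719)(0.5338) + (0.6357)(0.8456)(-0.6018) = -0.7356, so φ₂ = -47.36°.
Δλ = atan2(sin θ sin δ cos φ₁, cos δ − sin φ₁ sin φ₂) = atan2(0.4293, -0.0340) = 94.527°.
λ₂ = 24.778° + 94.527° = 119.31°.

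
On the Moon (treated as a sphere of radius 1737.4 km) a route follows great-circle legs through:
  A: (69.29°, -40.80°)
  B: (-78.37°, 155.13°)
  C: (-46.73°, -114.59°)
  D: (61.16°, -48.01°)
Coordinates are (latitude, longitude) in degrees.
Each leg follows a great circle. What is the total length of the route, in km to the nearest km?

Leg A→B: central angle 2.9666 rad, distance 5154.2 km.
Leg B→C: central angle 0.7777 rad, distance 1351.2 km.
Leg C→D: central angle 2.1018 rad, distance 3651.7 km.
Total: 5154.2 + 1351.2 + 3651.7 ≈ 10157 km.

10157 km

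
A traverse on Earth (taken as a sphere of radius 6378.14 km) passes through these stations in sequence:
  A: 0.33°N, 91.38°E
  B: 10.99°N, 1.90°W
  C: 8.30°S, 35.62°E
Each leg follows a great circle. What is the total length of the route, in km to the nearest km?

Leg A→B: central angle 1.6259 rad, distance 10370.2 km.
Leg B→C: central angle 0.7334 rad, distance 4677.6 km.
Total: 10370.2 + 4677.6 ≈ 15048 km.

15048 km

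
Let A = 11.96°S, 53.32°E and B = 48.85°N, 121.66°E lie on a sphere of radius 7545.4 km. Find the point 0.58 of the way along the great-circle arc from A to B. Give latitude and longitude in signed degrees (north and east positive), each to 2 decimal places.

Central angle δ = 1.4891 rad. Interpolating on the sphere with fraction f = 0.58:
P = [sin((1−f)δ)·A + sin(fδ)·B] / sin δ = 0.5874·A + 0.7628·B in Cartesian coordinates,
giving P = (0.0798, 0.8881, 0.4526), i.e. latitude 26.91°, longitude 84.86°.

26.91°, 84.86°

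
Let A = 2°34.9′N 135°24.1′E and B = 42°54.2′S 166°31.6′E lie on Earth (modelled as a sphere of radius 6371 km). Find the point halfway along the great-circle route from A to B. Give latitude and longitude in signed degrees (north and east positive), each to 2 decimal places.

The central angle between A and B is δ = 0.9326 rad.
With f = 0.5, the slerp weights are sin((1−f)δ)/sin δ = 0.5598 and sin(fδ)/sin δ = 0.5598.
Weighted sum of the unit vectors: (0.5598)·(-0.7113,0.7014,0.0450) + (0.5598)·(-0.7123,0.1707,-0.6808) = (-0.7969, 0.4882, -0.3559).
Converting back: φ = atan2(z, √(x²+y²)) = -20.85°, λ = atan2(y, x) = 148.51°.

-20.85°, 148.51°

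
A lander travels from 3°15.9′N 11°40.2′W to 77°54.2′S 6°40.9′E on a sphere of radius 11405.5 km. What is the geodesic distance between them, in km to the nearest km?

Let φ₁ = 0.0570 rad, φ₂ = -1.3597 rad, and Δλ = 0.3203 rad.
Haversine: a = sin²(Δφ/2) + cos φ₁ cos φ₂ sin²(Δλ/2) = 0.4232 + (0.9984)(0.2096)(0.0254) = 0.42855.
Central angle c = 2·arcsin(√a) = 1.42741 rad.
Distance = R·c = 11405.5 × 1.4274 ≈ 16280 km.

16280 km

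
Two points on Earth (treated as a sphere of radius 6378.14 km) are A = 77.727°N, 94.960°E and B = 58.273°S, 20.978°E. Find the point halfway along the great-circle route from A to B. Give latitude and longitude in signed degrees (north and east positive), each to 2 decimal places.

11.55°, 40.24°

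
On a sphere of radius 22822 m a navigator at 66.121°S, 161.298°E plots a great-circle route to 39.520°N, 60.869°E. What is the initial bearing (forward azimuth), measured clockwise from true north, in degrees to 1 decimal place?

279.7°

With φ₁ = -1.1540, φ₂ = 0.6898, Δλ = -1.7528 rad, the forward-azimuth formula gives
θ = atan2( sin Δλ cos φ₂ , cos φ₁ sin φ₂ − sin φ₁ cos φ₂ cos Δλ ) = atan2(-0.7587, 0.1299) = -80.28°.
Adding 360° brings this into [0°, 360°): 279.7°.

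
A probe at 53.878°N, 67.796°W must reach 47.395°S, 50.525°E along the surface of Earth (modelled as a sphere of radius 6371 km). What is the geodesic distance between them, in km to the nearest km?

With latitudes φ₁ = 53.878°, φ₂ = -47.395° and longitude difference Δλ = 118.321°:
Haversine: a = sin²(Δφ/2) + cos φ₁ cos φ₂ sin²(Δλ/2) = 0.5977 + (0.5895)(0.6769)(0.7372) = 0.89193.
Central angle c = 2·arcsin(√a) = 2.47166 rad.
Distance = R·c = 6371 × 2.4717 ≈ 15747 km.

15747 km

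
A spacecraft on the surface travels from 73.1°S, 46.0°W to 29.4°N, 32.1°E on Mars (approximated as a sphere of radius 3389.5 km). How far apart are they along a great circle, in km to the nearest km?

6784 km

Let φ₁ = -1.2758 rad, φ₂ = 0.5131 rad, and Δλ = 1.3631 rad.
cos c = sin φ₁ sin φ₂ + cos φ₁ cos φ₂ cos Δλ = (-0.9568)(0.4909) + (0.2907)(0.8712)(0.2062) = -0.41748,
so c = arccos(-0.41748) = 2.00147 rad.
Distance = R·c = 3389.5 × 2.0015 ≈ 6784 km.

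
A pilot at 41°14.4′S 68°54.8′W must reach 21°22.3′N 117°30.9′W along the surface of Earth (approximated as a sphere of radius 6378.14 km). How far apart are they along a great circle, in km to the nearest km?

In radians: φ₁ = -0.7198, φ₂ = 0.3730, Δλ = -48.602° = -0.8483 rad.
cos c = sin φ₁ sin φ₂ + cos φ₁ cos φ₂ cos Δλ = (-0.6592)(0.3644) + (0.7520)(0.9312)(0.6613) = 0.22284,
so c = arccos(0.22284) = 1.34607 rad.
Distance = R·c = 6378.14 × 1.3461 ≈ 8585 km.

8585 km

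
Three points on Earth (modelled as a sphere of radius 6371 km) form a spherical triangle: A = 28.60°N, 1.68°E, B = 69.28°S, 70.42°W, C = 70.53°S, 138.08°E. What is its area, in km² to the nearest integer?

42518929 km²

Side lengths (central angles): a = 0.6790, b = 2.2959, c = 1.9308 rad; semiperimeter s = 2.4529.
By l'Huilier's theorem, tan(E/4) = √[tan(s/2) tan((s−a)/2) tan((s−b)/2) tan((s−c)/2)], giving spherical excess E = 1.0475 rad.
Area = E·R² = 1.0475 × (6371)² ≈ 42518929 km².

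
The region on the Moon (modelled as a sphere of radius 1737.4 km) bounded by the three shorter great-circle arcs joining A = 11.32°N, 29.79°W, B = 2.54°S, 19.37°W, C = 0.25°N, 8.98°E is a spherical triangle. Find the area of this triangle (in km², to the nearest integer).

203058 km²

Side lengths (central angles): a = 0.4970, b = 0.6992, c = 0.3020 rad; semiperimeter s = 0.7492.
By l'Huilier's theorem, tan(E/4) = √[tan(s/2) tan((s−a)/2) tan((s−b)/2) tan((s−c)/2)], giving spherical excess E = 0.0673 rad.
Area = E·R² = 0.0673 × (1737.4)² ≈ 203058 km².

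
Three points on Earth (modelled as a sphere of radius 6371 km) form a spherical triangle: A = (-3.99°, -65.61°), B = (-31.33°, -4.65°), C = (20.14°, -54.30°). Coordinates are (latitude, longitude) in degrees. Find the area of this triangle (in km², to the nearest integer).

Side lengths (central angles): a = 1.2237, b = 0.4636, c = 1.1042 rad; semiperimeter s = 1.3958.
By l'Huilier's theorem, tan(E/4) = √[tan(s/2) tan((s−a)/2) tan((s−b)/2) tan((s−c)/2)], giving spherical excess E = 0.2919 rad.
Area = E·R² = 0.2919 × (6371)² ≈ 11846470 km².

11846470 km²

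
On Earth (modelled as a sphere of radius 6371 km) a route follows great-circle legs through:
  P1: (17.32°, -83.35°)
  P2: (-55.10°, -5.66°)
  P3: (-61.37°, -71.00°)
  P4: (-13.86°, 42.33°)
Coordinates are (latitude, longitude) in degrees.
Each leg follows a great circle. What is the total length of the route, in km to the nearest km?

24386 km

Leg P1→P2: central angle 1.6989 rad, distance 10823.4 km.
Leg P2→P3: central angle 0.5840 rad, distance 3720.8 km.
Leg P3→P4: central angle 1.5448 rad, distance 9841.7 km.
Total: 10823.4 + 3720.8 + 9841.7 ≈ 24386 km.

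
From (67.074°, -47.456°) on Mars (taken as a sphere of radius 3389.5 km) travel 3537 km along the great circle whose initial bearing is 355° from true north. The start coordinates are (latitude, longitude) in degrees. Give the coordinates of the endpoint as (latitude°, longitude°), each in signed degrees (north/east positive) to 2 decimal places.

53.01°, 139.74°

Angular distance δ = d/R = 3537/3389.5 = 1.04352 rad; initial bearing θ = 6.1959 rad.
sin φ₂ = sin φ₁ cos δ + cos φ₁ sin δ cos θ = (0.9210)(0.5032) + (0.3895)(0.8642)(0.9962) = 0.7988, so φ₂ = 53.01°.
Δλ = atan2(sin θ sin δ cos φ₁, cos δ − sin φ₁ sin φ₂) = atan2(-0.0293, -0.2325) = -172.808°.
λ₂ = -47.456° − 172.808° = -220.26° → 139.74° after wrapping to (−180°, 180°].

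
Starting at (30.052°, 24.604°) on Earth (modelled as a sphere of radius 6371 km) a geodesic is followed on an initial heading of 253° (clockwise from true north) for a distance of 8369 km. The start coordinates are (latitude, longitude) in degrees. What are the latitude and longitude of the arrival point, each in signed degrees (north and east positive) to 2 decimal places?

Angular distance δ = d/R = 8369/6371 = 1.31361 rad; initial bearing θ = 4.4157 rad.
sin φ₂ = sin φ₁ cos δ + cos φ₁ sin δ cos θ = (0.5008)(0.2544) + (0.8656)(0.9671)(-0.2924) = -0.1174, so φ₂ = -6.74°.
Δλ = atan2(sin θ sin δ cos φ₁, cos δ − sin φ₁ sin φ₂) = atan2(-0.8005, 0.3131) = -68.636°.
λ₂ = 24.604° − 68.636° = -44.03°.

-6.74°, -44.03°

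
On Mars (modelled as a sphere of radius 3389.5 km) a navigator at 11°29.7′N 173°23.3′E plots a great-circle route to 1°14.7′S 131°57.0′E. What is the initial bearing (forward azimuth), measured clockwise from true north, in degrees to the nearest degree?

256°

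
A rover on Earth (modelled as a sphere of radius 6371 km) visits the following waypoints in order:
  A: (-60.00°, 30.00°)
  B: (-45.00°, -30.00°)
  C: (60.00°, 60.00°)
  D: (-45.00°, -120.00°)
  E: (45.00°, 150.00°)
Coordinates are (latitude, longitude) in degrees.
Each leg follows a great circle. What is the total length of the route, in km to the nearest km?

Leg A→B: central angle 0.6614 rad, distance 4213.6 km.
Leg B→C: central angle 2.2299 rad, distance 14206.4 km.
Leg C→D: central angle 2.8798 rad, distance 18347.2 km.
Leg D→E: central angle 2.0944 rad, distance 13343.4 km.
Total: 4213.6 + 14206.4 + 18347.2 + 13343.4 ≈ 50111 km.

50111 km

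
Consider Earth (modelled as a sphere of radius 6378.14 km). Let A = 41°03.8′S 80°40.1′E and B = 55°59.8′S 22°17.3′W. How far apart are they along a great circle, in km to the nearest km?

Let φ₁ = -0.7167 rad, φ₂ = -0.9773 rad, and Δλ = -1.7969 rad.
cos c = sin φ₁ sin φ₂ + cos φ₁ cos φ₂ cos Δλ = (-0.6569)(-0.8290) + (0.7540)(0.5592)(-0.2242) = 0.45003,
so c = arccos(0.45003) = 1.10400 rad.
Distance = R·c = 6378.14 × 1.1040 ≈ 7041 km.

7041 km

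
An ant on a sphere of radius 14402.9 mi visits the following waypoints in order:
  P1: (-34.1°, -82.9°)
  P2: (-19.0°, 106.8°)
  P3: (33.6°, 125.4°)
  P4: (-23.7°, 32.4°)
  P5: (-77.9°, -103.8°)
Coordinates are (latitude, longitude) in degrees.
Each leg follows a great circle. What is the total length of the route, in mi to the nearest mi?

Leg P1→P2: central angle 2.2009 rad, distance 31699.3 mi.
Leg P2→P3: central angle 0.9689 rad, distance 13954.4 mi.
Leg P3→P4: central angle 1.8363 rad, distance 26447.4 mi.
Leg P4→P5: central angle 1.3135 rad, distance 18918.0 mi.
Total: 31699.3 + 13954.4 + 26447.4 + 18918.0 ≈ 91019 mi.

91019 mi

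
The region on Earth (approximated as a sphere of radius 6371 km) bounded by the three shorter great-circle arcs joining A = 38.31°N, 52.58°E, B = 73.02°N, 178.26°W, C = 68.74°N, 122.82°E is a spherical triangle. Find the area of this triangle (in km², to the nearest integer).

Side lengths (central angles): a = 0.3302, b = 0.8313, c = 1.1061 rad; semiperimeter s = 1.1338.
By l'Huilier's theorem, tan(E/4) = √[tan(s/2) tan((s−a)/2) tan((s−b)/2) tan((s−c)/2)], giving spherical excess E = 0.0956 rad.
Area = E·R² = 0.0956 × (6371)² ≈ 3879322 km².

3879322 km²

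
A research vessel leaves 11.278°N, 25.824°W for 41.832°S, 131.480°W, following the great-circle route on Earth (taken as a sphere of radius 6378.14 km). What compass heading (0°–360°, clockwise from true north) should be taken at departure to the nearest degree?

229°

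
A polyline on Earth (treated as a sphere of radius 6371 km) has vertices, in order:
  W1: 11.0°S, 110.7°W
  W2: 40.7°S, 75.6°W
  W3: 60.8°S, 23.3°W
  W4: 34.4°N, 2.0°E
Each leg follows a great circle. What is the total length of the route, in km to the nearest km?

Leg W1→W2: central angle 0.7476 rad, distance 4763.2 km.
Leg W2→W3: central angle 0.6511 rad, distance 4148.2 km.
Leg W3→W4: central angle 1.7004 rad, distance 10833.3 km.
Total: 4763.2 + 4148.2 + 10833.3 ≈ 19745 km.

19745 km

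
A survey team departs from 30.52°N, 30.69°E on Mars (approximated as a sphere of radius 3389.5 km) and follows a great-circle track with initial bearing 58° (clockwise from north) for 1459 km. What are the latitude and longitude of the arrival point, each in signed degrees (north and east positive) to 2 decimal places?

40.69°, 58.51°

Angular distance δ = d/R = 1459/3389.5 = 0.43045 rad; initial bearing θ = 1.0123 rad.
sin φ₂ = sin φ₁ cos δ + cos φ₁ sin δ cos θ = (0.5078)(0.9088) + (0.8615)(0.4173)(0.5299) = 0.6520, so φ₂ = 40.69°.
Δλ = atan2(sin θ sin δ cos φ₁, cos δ − sin φ₁ sin φ₂) = atan2(0.3048, 0.5777) = 27.821°.
λ₂ = 30.690° + 27.821° = 58.51°.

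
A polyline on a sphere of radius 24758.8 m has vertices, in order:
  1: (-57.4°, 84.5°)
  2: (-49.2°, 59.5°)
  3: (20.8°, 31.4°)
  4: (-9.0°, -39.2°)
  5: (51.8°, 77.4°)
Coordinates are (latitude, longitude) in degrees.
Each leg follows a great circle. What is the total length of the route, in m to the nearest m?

121015 m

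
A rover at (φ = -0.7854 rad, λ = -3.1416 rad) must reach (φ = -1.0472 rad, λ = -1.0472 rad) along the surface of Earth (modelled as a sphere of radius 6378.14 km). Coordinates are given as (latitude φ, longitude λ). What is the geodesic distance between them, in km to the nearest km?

7144 km

In radians: φ₁ = -0.7854, φ₂ = -1.0472, Δλ = 120.000° = 2.0944 rad.
cos c = sin φ₁ sin φ₂ + cos φ₁ cos φ₂ cos Δλ = (-0.7071)(-0.8660) + (0.7071)(0.5000)(-0.5000) = 0.43560,
so c = arccos(0.43560) = 1.12009 rad.
Distance = R·c = 6378.14 × 1.1201 ≈ 7144 km.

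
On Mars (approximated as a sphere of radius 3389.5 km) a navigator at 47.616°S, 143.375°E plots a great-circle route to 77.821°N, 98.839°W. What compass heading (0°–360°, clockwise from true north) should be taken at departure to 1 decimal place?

With φ₁ = -0.8311, φ₂ = 1.3582, Δλ = 2.0558 rad, the forward-azimuth formula gives
θ = atan2( sin Δλ cos φ₂ , cos φ₁ sin φ₂ − sin φ₁ cos φ₂ cos Δλ ) = atan2(0.1866, 0.5863) = 17.66°.
So the initial bearing is 17.7°.

17.7°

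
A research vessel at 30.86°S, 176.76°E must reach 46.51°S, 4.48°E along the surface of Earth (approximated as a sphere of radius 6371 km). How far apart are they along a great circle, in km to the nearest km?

Let φ₁ = -0.5386 rad, φ₂ = -0.8118 rad, and Δλ = -3.0069 rad.
Haversine: a = sin²(Δφ/2) + cos φ₁ cos φ₂ sin²(Δλ/2) = 0.0185 + (0.8584)(0.6882)(0.9955) = 0.60665.
Central angle c = 2·arcsin(√a) = 1.78575 rad.
Distance = R·c = 6371 × 1.7857 ≈ 11377 km.

11377 km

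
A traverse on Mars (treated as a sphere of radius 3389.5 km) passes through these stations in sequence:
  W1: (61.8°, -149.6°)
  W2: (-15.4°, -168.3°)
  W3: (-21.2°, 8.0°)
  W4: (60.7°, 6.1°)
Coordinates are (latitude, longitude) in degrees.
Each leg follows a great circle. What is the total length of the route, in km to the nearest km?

17969 km

Leg W1→W2: central angle 1.3720 rad, distance 4650.4 km.
Leg W2→W3: central angle 2.4997 rad, distance 8472.6 km.
Leg W3→W4: central angle 1.4297 rad, distance 4845.9 km.
Total: 4650.4 + 8472.6 + 4845.9 ≈ 17969 km.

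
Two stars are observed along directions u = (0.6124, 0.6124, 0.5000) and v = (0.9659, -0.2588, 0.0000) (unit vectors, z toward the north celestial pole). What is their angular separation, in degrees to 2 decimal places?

64.34°

u·v = 0.4330; |u| = 1.0000, |v| = 1.0000.
cos θ = (u·v)/(|u||v|) = 0.4330, so θ = 64.34°.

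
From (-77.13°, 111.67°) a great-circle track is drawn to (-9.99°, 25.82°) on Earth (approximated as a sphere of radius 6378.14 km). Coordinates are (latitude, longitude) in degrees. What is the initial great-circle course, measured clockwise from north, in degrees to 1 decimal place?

271.8°

With φ₁ = -1.3462, φ₂ = -0.1744, Δλ = -1.4984 rad, the forward-azimuth formula gives
θ = atan2( sin Δλ cos φ₂ , cos φ₁ sin φ₂ − sin φ₁ cos φ₂ cos Δλ ) = atan2(-0.9823, 0.0308) = -88.20°.
Adding 360° brings this into [0°, 360°): 271.8°.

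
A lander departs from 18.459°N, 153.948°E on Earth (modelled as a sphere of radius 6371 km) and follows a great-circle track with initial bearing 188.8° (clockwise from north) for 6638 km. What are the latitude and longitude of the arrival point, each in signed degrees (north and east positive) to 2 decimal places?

Angular distance δ = d/R = 6638/6371 = 1.04191 rad; initial bearing θ = 3.2952 rad.
sin φ₂ = sin φ₁ cos δ + cos φ₁ sin δ cos θ = (0.3166)(0.5046) + (0.9486)(0.8634)(-0.9882) = -0.6495, so φ₂ = -40.51°.
Δλ = atan2(sin θ sin δ cos φ₁, cos δ − sin φ₁ sin φ₂) = atan2(-0.1253, 0.7102) = -10.004°.
λ₂ = 153.948° − 10.004° = 143.94°.

-40.51°, 143.94°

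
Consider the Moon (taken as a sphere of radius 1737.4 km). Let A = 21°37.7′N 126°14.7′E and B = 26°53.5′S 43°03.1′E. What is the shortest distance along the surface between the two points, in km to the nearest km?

Let φ₁ = 0.3775 rad, φ₂ = -0.4693 rad, and Δλ = -1.4520 rad.
cos c = sin φ₁ sin φ₂ + cos φ₁ cos φ₂ cos Δλ = (0.3686)(-0.4523) + (0.9296)(0.8919)(0.1185) = -0.06845,
so c = arccos(-0.06845) = 1.63930 rad.
Distance = R·c = 1737.4 × 1.6393 ≈ 2848 km.

2848 km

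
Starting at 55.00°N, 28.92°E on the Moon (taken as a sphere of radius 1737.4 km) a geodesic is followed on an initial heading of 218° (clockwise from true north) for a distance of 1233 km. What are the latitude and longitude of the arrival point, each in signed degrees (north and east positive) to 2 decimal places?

Angular distance δ = d/R = 1233/1737.4 = 0.70968 rad; initial bearing θ = 3.8048 rad.
sin φ₂ = sin φ₁ cos δ + cos φ₁ sin δ cos θ = (0.8192)(0.7586) + (0.5736)(0.6516)(-0.7880) = 0.3269, so φ₂ = 19.08°.
Δλ = atan2(sin θ sin δ cos φ₁, cos δ − sin φ₁ sin φ₂) = atan2(-0.2301, 0.4908) = -25.118°.
λ₂ = 28.920° − 25.118° = 3.80°.

19.08°, 3.80°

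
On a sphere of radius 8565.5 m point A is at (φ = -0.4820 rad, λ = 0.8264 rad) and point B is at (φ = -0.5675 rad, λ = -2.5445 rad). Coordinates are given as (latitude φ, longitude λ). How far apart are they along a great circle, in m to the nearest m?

17728 m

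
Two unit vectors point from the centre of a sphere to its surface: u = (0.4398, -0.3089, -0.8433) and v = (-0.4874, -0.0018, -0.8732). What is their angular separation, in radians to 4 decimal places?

u·v = 0.5226; |u| = 1.0000, |v| = 1.0000.
cos θ = (u·v)/(|u||v|) = 0.5226, so θ = 1.0209 rad.

1.0209 rad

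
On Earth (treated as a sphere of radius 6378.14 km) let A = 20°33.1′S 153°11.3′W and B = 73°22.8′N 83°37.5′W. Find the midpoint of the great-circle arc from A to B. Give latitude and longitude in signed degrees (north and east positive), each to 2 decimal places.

29.57°, -138.69°

Central angle δ = 1.8161 rad. Interpolating on the sphere with fraction f = 0.5:
P = [sin((1−f)δ)·A + sin(fδ)·B] / sin δ = 0.8126·A + 0.8126·B in Cartesian coordinates,
giving P = (-0.6533, -0.5742, 0.4934), i.e. latitude 29.57°, longitude -138.69°.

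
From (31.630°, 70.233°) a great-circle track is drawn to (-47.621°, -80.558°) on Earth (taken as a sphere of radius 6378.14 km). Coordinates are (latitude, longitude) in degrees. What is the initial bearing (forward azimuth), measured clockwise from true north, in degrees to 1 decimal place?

With φ₁ = 0.5520, φ₂ = -0.8311, Δλ = -2.6318 rad, the forward-azimuth formula gives
θ = atan2( sin Δλ cos φ₂ , cos φ₁ sin φ₂ − sin φ₁ cos φ₂ cos Δλ ) = atan2(-0.3289, -0.3204) = -134.25°.
Adding 360° brings this into [0°, 360°): 225.7°.

225.7°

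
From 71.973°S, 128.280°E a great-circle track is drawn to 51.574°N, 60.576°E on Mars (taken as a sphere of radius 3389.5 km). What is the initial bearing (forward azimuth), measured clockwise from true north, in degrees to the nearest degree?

With φ₁ = -1.2562, φ₂ = 0.9001, Δλ = -1.1817 rad, the forward-azimuth formula gives
θ = atan2( sin Δλ cos φ₂ , cos φ₁ sin φ₂ − sin φ₁ cos φ₂ cos Δλ ) = atan2(-0.5750, 0.4667) = -50.94°.
Adding 360° brings this into [0°, 360°): 309°.

309°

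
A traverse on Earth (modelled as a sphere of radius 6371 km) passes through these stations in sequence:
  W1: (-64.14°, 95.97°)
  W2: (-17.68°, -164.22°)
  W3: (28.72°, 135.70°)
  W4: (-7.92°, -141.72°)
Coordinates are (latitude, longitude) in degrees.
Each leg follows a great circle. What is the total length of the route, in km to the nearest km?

Leg W1→W2: central angle 1.3669 rad, distance 8708.5 km.
Leg W2→W3: central angle 1.2965 rad, distance 8260.3 km.
Leg W3→W4: central angle 1.5248 rad, distance 9714.6 km.
Total: 8708.5 + 8260.3 + 9714.6 ≈ 26683 km.

26683 km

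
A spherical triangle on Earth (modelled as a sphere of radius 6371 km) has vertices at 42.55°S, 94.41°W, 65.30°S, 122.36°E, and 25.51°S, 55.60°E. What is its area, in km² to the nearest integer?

29427373 km²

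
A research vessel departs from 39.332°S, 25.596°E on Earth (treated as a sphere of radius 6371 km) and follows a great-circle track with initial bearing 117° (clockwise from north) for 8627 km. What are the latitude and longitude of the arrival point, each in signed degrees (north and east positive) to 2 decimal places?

-28.63°, 123.11°

Angular distance δ = d/R = 8627/6371 = 1.35410 rad; initial bearing θ = 2.0420 rad.
sin φ₂ = sin φ₁ cos δ + cos φ₁ sin δ cos θ = (-0.6338)(0.2150) + (0.7735)(0.9766)(-0.4540) = -0.4792, so φ₂ = -28.63°.
Δλ = atan2(sin θ sin δ cos φ₁, cos δ − sin φ₁ sin φ₂) = atan2(0.6731, -0.0887) = 97.510°.
λ₂ = 25.596° + 97.510° = 123.11°.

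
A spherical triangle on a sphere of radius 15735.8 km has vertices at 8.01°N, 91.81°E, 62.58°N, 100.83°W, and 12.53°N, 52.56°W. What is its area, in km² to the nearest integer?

Side lengths (central angles): a = 1.0566, b = 2.4272, c = 1.8979 rad; semiperimeter s = 2.6908.
By l'Huilier's theorem, tan(E/4) = √[tan(s/2) tan((s−a)/2) tan((s−b)/2) tan((s−c)/2)], giving spherical excess E = 1.8799 rad.
Area = E·R² = 1.8799 × (15735.8)² ≈ 465492302 km².

465492302 km²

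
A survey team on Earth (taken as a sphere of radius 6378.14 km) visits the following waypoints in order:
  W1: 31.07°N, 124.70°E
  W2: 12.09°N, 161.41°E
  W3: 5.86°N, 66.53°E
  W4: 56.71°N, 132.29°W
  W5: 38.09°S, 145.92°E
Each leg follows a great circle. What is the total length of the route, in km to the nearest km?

Leg W1→W2: central angle 0.6769 rad, distance 4317.3 km.
Leg W2→W3: central angle 1.6322 rad, distance 10410.4 km.
Leg W3→W4: central angle 2.0169 rad, distance 12864.2 km.
Leg W4→W5: central angle 2.0420 rad, distance 13024.3 km.
Total: 4317.3 + 10410.4 + 12864.2 + 13024.3 ≈ 40616 km.

40616 km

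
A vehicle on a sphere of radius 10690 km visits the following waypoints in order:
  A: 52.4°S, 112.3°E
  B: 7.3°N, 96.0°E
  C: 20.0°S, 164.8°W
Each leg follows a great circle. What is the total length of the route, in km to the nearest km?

30300 km

Leg A→B: central angle 1.0699 rad, distance 11437.4 km.
Leg B→C: central angle 1.7645 rad, distance 18862.3 km.
Total: 11437.4 + 18862.3 ≈ 30300 km.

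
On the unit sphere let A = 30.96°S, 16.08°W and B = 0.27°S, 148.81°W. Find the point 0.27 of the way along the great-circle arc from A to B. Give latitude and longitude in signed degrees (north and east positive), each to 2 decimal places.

-39.36°, -56.58°

Central angle δ = 2.1888 rad. Interpolating on the sphere with fraction f = 0.27:
P = [sin((1−f)δ)·A + sin(fδ)·B] / sin δ = 1.2265·A + 0.6836·B in Cartesian coordinates,
giving P = (0.4258, -0.6454, -0.6342), i.e. latitude -39.36°, longitude -56.58°.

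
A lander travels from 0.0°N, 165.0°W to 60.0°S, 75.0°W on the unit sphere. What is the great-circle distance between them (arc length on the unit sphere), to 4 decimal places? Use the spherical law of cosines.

1.5708

In radians: φ₁ = 0.0000, φ₂ = -1.0472, Δλ = 90.000° = 1.5708 rad.
cos c = sin φ₁ sin φ₂ + cos φ₁ cos φ₂ cos Δλ = (0.0000)(-0.8660) + (1.0000)(0.5000)(0.0000) = 0.00000,
so c = arccos(0.00000) = 1.57080 rad.
On the unit sphere the arc length equals the central angle: 1.5708.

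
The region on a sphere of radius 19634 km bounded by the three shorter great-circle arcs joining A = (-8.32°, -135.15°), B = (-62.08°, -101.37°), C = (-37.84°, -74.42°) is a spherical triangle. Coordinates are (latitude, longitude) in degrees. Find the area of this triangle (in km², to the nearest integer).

Side lengths (central angles): a = 0.5122, b = 1.0806, c = 1.0322 rad; semiperimeter s = 1.3125.
By l'Huilier's theorem, tan(E/4) = √[tan(s/2) tan((s−a)/2) tan((s−b)/2) tan((s−c)/2)], giving spherical excess E = 0.2921 rad.
Area = E·R² = 0.2921 × (19634)² ≈ 112602117 km².

112602117 km²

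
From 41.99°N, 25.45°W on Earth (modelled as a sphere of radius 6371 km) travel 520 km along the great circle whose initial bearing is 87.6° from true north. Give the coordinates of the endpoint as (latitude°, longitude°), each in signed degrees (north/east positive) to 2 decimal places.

Angular distance δ = d/R = 520/6371 = 0.08162 rad; initial bearing θ = 1.5289 rad.
sin φ₂ = sin φ₁ cos δ + cos φ₁ sin δ cos θ = (0.6690)(0.9967) + (0.7433)(0.0815)(0.0419) = 0.6693, so φ₂ = 42.01°.
Δλ = atan2(sin θ sin δ cos φ₁, cos δ − sin φ₁ sin φ₂) = atan2(0.0605, 0.5489) = 6.294°.
λ₂ = -25.450° + 6.294° = -19.16°.

42.01°, -19.16°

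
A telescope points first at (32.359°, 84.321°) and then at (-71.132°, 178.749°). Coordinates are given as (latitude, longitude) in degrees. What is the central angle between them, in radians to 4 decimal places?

Let φ₁ = 0.5648 rad, φ₂ = -1.2415 rad, and Δλ = 1.6481 rad.
Haversine: a = sin²(Δφ/2) + cos φ₁ cos φ₂ sin²(Δλ/2) = 0.6166 + (0.8447)(0.3234)(0.5386) = 0.76378.
Central angle c = 2·arcsin(√a) = 2.12651 rad.
So the angular separation is 2.1265 rad.

2.1265 rad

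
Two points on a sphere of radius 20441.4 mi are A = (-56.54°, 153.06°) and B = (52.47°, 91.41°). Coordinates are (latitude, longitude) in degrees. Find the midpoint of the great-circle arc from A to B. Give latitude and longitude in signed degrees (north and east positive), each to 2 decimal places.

Central angle δ = 2.0968 rad. Interpolating on the sphere with fraction f = 0.5:
P = [sin((1−f)δ)·A + sin(fδ)·B] / sin δ = 1.0021·A + 1.0021·B in Cartesian coordinates,
giving P = (-0.5076, 0.8606, -0.0413), i.e. latitude -2.37°, longitude 120.53°.

-2.37°, 120.53°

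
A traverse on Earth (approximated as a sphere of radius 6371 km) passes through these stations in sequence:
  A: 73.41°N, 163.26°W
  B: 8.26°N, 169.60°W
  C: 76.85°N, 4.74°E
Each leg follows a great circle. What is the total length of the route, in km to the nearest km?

17801 km

Leg A→B: central angle 1.1390 rad, distance 7256.5 km.
Leg B→C: central angle 1.6550 rad, distance 10544.3 km.
Total: 7256.5 + 10544.3 ≈ 17801 km.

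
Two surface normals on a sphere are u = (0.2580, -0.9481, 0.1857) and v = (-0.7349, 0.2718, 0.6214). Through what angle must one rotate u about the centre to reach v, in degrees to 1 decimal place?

109.4°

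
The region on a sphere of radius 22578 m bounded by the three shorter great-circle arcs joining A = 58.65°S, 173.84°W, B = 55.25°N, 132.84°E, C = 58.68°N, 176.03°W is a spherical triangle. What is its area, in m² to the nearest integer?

416852704 m²

Side lengths (central angles): a = 0.4781, b = 2.0480, c = 2.1230 rad; semiperimeter s = 2.3246.
By l'Huilier's theorem, tan(E/4) = √[tan(s/2) tan((s−a)/2) tan((s−b)/2) tan((s−c)/2)], giving spherical excess E = 0.8177 rad.
Area = E·R² = 0.8177 × (22578)² ≈ 416852704 m².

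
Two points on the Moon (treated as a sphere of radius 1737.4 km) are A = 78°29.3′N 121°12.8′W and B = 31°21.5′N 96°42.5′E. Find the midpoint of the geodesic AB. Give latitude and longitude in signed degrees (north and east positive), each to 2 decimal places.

64.76°, 106.70°

Central angle δ = 1.1859 rad. Interpolating on the sphere with fraction f = 0.5:
P = [sin((1−f)δ)·A + sin(fδ)·B] / sin δ = 0.6029·A + 0.6029·B in Cartesian coordinates,
giving P = (-0.1225, 0.4084, 0.9045), i.e. latitude 64.76°, longitude 106.70°.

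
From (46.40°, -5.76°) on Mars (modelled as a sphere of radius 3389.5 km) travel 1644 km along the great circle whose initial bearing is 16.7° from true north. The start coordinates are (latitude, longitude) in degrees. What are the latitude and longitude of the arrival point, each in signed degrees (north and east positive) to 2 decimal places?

Angular distance δ = d/R = 1644/3389.5 = 0.48503 rad; initial bearing θ = 0.2915 rad.
sin φ₂ = sin φ₁ cos δ + cos φ₁ sin δ cos θ = (0.7242)(0.8847) + (0.6896)(0.4662)(0.9578) = 0.9486, so φ₂ = 71.55°.
Δλ = atan2(sin θ sin δ cos φ₁, cos δ − sin φ₁ sin φ₂) = atan2(0.0924, 0.1977) = 25.048°.
λ₂ = -5.760° + 25.048° = 19.29°.

71.55°, 19.29°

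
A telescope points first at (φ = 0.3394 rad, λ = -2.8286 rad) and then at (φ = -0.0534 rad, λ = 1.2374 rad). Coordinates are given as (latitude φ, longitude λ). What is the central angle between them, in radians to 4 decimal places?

2.1956 rad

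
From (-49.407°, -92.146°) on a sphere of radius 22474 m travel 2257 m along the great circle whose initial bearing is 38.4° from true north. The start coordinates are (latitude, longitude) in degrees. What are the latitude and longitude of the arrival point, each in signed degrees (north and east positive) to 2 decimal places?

Angular distance δ = d/R = 2257/22474 = 0.10043 rad; initial bearing θ = 0.6702 rad.
sin φ₂ = sin φ₁ cos δ + cos φ₁ sin δ cos θ = (-0.7594)(0.9950) + (0.6507)(0.1003)(0.7837) = -0.7044, so φ₂ = -44.78°.
Δλ = atan2(sin θ sin δ cos φ₁, cos δ − sin φ₁ sin φ₂) = atan2(0.0405, 0.4601) = 5.033°.
λ₂ = -92.146° + 5.033° = -87.11°.

-44.78°, -87.11°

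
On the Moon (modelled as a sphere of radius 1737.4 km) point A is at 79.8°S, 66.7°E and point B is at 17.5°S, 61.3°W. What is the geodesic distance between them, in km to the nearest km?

Let φ₁ = -1.3928 rad, φ₂ = -0.3054 rad, and Δλ = -2.2340 rad.
cos c = sin φ₁ sin φ₂ + cos φ₁ cos φ₂ cos Δλ = (-0.9842)(-0.3007) + (0.1771)(0.9537)(-0.6157) = 0.19198,
so c = arccos(0.19198) = 1.37762 rad.
Distance = R·c = 1737.4 × 1.3776 ≈ 2393 km.

2393 km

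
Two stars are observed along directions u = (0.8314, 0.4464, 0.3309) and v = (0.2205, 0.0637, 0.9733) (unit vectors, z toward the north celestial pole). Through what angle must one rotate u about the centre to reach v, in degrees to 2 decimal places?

u·v = 0.5338; |u| = 1.0000, |v| = 1.0000.
cos θ = (u·v)/(|u||v|) = 0.5338, so θ = 57.74°.

57.74°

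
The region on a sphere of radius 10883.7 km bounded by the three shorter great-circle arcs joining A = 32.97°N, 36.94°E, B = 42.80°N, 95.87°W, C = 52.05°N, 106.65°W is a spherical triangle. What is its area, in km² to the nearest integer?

Side lengths (central angles): a = 0.2051, b = 1.5569, c = 1.6194 rad; semiperimeter s = 1.6907.
By l'Huilier's theorem, tan(E/4) = √[tan(s/2) tan((s−a)/2) tan((s−b)/2) tan((s−c)/2)], giving spherical excess E = 0.1988 rad.
Area = E·R² = 0.1988 × (10883.7)² ≈ 23554325 km².

23554325 km²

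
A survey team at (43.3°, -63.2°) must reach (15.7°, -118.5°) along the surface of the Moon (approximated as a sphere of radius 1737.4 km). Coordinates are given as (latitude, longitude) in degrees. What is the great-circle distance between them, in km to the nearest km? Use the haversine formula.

1645 km

In radians: φ₁ = 0.7557, φ₂ = 0.2740, Δλ = -55.300° = -0.9652 rad.
Haversine: a = sin²(Δφ/2) + cos φ₁ cos φ₂ sin²(Δλ/2) = 0.0569 + (0.7278)(0.9627)(0.2154) = 0.20778.
Central angle c = 2·arcsin(√a) = 0.94662 rad.
Distance = R·c = 1737.4 × 0.9466 ≈ 1645 km.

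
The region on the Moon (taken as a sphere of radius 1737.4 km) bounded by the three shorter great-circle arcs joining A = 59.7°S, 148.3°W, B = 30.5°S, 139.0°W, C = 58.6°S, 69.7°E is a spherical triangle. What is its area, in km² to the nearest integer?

109087 km²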